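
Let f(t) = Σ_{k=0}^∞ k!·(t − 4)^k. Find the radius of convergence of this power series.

By the ratio test, |a_{k+1}/a_k| = (k+1) → ∞.
Since the ratio → ∞, the series diverges for every t ≠ 4, and R = 0.

R = 0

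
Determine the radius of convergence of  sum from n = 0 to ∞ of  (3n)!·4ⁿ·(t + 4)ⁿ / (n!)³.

R = 1/108

By the ratio test, |a_{n+1}/a_n| = (3n+1)·(3n+2)·(3n+3)/(n+1)³ · 4 → 108.
Thus R = 1/(108) = 1/108.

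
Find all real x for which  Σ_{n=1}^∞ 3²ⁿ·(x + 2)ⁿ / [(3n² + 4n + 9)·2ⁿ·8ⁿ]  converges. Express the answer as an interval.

Ratio test: |a_{n+1}/a_n| = [(3n² + 4n + 9)/(3(n+1)² + 4(n+1) + 9)] · 9/(2·8) → 9/16 as n → ∞.
Thus R = 1/(9/16) = 16/9.
Check x = -2/9: the series is dominated by a constant times Σ 1/n², which converges (p = 2 > 1).
When x = -34/9, the series is dominated by a constant times Σ 1/n², which converges (p = 2 > 1).

[-34/9, -2/9]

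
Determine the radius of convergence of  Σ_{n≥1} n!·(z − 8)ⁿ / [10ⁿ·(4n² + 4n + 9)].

Ratio test: |a_{n+1}/a_n| = (n+1) · 1/10 · (4n² + 4n + 9)/(4(n+1)² + 4(n+1) + 9) → ∞ as n → ∞.
The terms grow without bound for any (z − 8) ≠ 0, so R = 0 (convergence only at z = 8).

R = 0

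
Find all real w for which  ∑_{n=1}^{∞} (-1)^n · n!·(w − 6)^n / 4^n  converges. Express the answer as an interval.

{6}

Apply the ratio test: |a_{n+1}| / |a_n| = (n+1) · 1/4, which tends to ∞ as n → ∞.
The ratio grows without bound, so the series diverges whenever (w − 6) ≠ 0; it converges only at w = 6. R = 0.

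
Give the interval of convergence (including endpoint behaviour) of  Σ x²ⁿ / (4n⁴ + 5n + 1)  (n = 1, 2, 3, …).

[-1, 1]

By the ratio test, |a_{n+1}/a_n| = (4n⁴ + 5n + 1)/(4(n+1)⁴ + 5(n+1) + 1) → 1.
Writing y = x², the series in y has radius 1, so |x| < √(1) = 1 and R = 1.
When x = 1, the series is dominated by a constant times Σ 1/n⁴, which converges (p = 4 > 1).
At x = -1: absolute convergence follows by limit comparison with Σ 1/n⁴.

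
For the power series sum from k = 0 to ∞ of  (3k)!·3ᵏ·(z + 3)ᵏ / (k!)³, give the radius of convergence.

Ratio test: |a_{k+1}/a_k| = (3k+1)·(3k+2)·(3k+3)/(k+1)³ · 3 → 81 as k → ∞.
Thus R = 1/(81) = 1/81.

R = 1/81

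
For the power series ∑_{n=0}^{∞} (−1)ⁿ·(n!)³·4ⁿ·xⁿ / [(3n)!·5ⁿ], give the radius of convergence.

R = 135/4

By the ratio test, |a_{n+1}/a_n| = (n+1)³/[(3n+1)·(3n+2)·(3n+3)] · 4/5 → 4/135.
The series converges when 4/135 · |x| < 1, giving R = 135/4.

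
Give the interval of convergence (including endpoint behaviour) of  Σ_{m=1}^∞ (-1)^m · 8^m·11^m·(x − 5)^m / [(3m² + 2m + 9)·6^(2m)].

[101/22, 119/22]

The ratio of consecutive coefficients is [(3m² + 2m + 9)/(3(m+1)² + 2(m+1) + 9)] · 8·11/36 → 22/9.
The series converges when 22/9 · |x − 5| < 1, giving R = 9/22.
At x = 119/22: absolute convergence follows by limit comparison with Σ 1/m².
At x = 101/22: the terms are on the order of 1/m², so the series converges absolutely by comparison with the p-series (p = 2 > 1).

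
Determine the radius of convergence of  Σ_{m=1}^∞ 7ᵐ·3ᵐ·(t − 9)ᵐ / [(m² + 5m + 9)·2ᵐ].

R = 2/21

The ratio of consecutive coefficients is [(m² + 5m + 9)/((m+1)² + 5(m+1) + 9)] · 7·3/2 → 21/2.
The series converges when 21/2 · |t − 9| < 1, giving R = 2/21.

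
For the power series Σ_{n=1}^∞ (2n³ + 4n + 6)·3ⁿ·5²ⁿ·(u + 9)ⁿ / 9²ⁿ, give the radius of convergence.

R = 27/25

By the ratio test, |a_{n+1}/a_n| = [(2(n+1)³ + 4(n+1) + 6)/(2n³ + 4n + 6)] · 3·25/81 → 25/27.
Convergence for |u + 9| · 25/27 < 1, i.e. |u + 9| < 27/25. So R = 27/25.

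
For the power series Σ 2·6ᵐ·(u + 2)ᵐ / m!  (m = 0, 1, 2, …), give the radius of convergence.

By the ratio test, |a_{m+1}/a_m| = 2/2 · 6 · 1/(m+1) → 0.
The ratio tends to 0 regardless of u, hence R = ∞.

R = ∞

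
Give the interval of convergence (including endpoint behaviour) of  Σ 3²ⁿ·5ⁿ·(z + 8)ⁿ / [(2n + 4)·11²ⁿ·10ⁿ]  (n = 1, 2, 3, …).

[-314/9, 170/9)

Apply the ratio test: |a_{n+1}| / |a_n| = [(2n + 4)/(2(n+1) + 4)] · 9·5/(121·10), which tends to 9/242 as n → ∞.
Hence the series converges for |z + 8| < 1/(9/242) = 242/9, so the radius of convergence is 242/9.
When z = 170/9, comparison with the harmonic series Σ 1/n shows the series diverges.
At z = -314/9: the terms alternate in sign and decrease monotonically to 0 in absolute value (size ~ c/n), so the alternating series test gives convergence.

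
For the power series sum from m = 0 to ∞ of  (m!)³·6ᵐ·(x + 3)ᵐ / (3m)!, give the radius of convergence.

R = 9/2

Ratio test: |a_{m+1}/a_m| = (m+1)³/[(3m+1)·(3m+2)·(3m+3)] · 6 → 2/9 as m → ∞.
Thus R = 1/(2/9) = 9/2.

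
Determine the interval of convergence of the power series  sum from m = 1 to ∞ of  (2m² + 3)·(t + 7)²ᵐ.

(-8, -6)

Ratio test: |a_{m+1}/a_m| = (2(m+1)² + 3)/(2m² + 3) → 1 as m → ∞.
Writing y = (t + 7)², the series in y has radius 1, so |t + 7| < √(1) = 1 and R = 1.
Check t = -6: the m-th term does not approach 0; divergence by the term test.
At t = -8: the terms have absolute value of order m², which does not tend to 0, so the series diverges by the divergence test.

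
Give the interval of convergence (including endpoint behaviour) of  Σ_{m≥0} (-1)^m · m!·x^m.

{0}

The ratio of consecutive coefficients is (m+1) → ∞.
Since the ratio → ∞, the series diverges for every x ≠ 0, and R = 0.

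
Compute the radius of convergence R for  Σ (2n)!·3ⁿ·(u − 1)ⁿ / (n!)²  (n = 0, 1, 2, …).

R = 1/12

By the ratio test, |a_{n+1}/a_n| = (2n+1)·(2n+2)/(n+1)² · 3 → 12.
Convergence for |u − 1| · 12 < 1, i.e. |u − 1| < 1/12. So R = 1/12.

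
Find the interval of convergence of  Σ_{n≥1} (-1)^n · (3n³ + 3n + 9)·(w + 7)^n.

(-8, -6)

Ratio test: |a_{n+1}/a_n| = (3(n+1)³ + 3(n+1) + 9)/(3n³ + 3n + 9) → 1 as n → ∞.
So the series converges when |w + 7| < 1 and diverges when |w + 7| > 1; R = 1.
Endpoint w = -6: the terms do not tend to 0, so the series diverges.
At w = -8: the terms do not tend to 0, so the series diverges.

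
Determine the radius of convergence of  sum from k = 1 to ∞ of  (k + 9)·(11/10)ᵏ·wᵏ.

R = 10/11

Apply the ratio test: |a_{k+1}| / |a_k| = [((k+1) + 9)/(k + 9)] · 11/10, which tends to 11/10 as k → ∞.
The series converges when 11/10 · |w| < 1, giving R = 10/11.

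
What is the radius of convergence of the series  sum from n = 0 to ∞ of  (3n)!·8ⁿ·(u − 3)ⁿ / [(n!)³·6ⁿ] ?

By the ratio test, |a_{n+1}/a_n| = (3n+1)·(3n+2)·(3n+3)/(n+1)³ · 8/6 → 36.
Thus R = 1/(36) = 1/36.

R = 1/36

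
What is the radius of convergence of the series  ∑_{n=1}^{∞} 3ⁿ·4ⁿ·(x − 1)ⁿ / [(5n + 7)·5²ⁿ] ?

By the ratio test, |a_{n+1}/a_n| = [(5n + 7)/(5(n+1) + 7)] · 3·4/25 → 12/25.
Thus R = 1/(12/25) = 25/12.

R = 25/12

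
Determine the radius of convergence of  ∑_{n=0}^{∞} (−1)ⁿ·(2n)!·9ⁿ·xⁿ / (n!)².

Ratio test: |a_{n+1}/a_n| = (2n+1)·(2n+2)/(n+1)² · 9 → 36 as n → ∞.
Convergence for |x| · 36 < 1, i.e. |x| < 1/36. So R = 1/36.

R = 1/36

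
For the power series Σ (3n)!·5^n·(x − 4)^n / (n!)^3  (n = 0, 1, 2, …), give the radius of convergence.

R = 1/135

The ratio of consecutive coefficients is (3n+1)·(3n+2)·(3n+3)/(n+1)³ · 5 → 135.
Thus R = 1/(135) = 1/135.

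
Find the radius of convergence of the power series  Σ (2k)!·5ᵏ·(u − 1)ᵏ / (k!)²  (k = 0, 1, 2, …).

Apply the ratio test: |a_{k+1}| / |a_k| = (2k+1)·(2k+2)/(k+1)² · 5, which tends to 20 as k → ∞.
Convergence for |u − 1| · 20 < 1, i.e. |u − 1| < 1/20. So R = 1/20.

R = 1/20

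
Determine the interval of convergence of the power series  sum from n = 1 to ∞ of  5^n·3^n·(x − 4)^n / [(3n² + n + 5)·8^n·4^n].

Ratio test: |a_{n+1}/a_n| = [(3n² + n + 5)/(3(n+1)² + (n+1) + 5)] · 5·3/(8·4) → 15/32 as n → ∞.
Convergence for |x − 4| · 15/32 < 1, i.e. |x − 4| < 32/15. So R = 32/15.
At x = 92/15: absolute convergence follows by limit comparison with Σ 1/n².
At x = 28/15: the series is dominated by a constant times Σ 1/n², which converges (p = 2 > 1).

[28/15, 92/15]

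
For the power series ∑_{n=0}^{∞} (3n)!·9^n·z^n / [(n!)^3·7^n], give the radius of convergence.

R = 7/243

By the ratio test, |a_{n+1}/a_n| = (3n+1)·(3n+2)·(3n+3)/(n+1)³ · 9/7 → 243/7.
Hence the series converges for |z| < 1/(243/7) = 7/243, so the radius of convergence is 7/243.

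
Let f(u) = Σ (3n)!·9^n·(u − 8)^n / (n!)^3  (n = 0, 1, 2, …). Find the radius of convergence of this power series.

The ratio of consecutive coefficients is (3n+1)·(3n+2)·(3n+3)/(n+1)³ · 9 → 243.
The series converges when 243 · |u − 8| < 1, giving R = 1/243.

R = 1/243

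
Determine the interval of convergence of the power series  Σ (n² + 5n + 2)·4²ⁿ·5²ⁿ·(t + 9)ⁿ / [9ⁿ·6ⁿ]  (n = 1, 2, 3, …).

(-1827/200, -1773/200)

The ratio of consecutive coefficients is [((n+1)² + 5(n+1) + 2)/(n² + 5n + 2)] · 16·25/(9·6) → 200/27.
Convergence for |t + 9| · 200/27 < 1, i.e. |t + 9| < 27/200. So R = 27/200.
Endpoint t = -1773/200: the terms do not tend to 0, so the series diverges.
Check t = -1827/200: the terms do not tend to 0, so the series diverges.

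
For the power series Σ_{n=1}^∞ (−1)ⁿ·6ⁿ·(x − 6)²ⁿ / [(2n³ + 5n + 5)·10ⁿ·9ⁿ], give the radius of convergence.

R = √15

The ratio of consecutive coefficients is [(2n³ + 5n + 5)/(2(n+1)³ + 5(n+1) + 5)] · 6/(10·9) → 1/15.
Successive powers of (x − 6) differ by 2, so the series converges when |x − 6|² · 1/15 < 1, i.e. |x − 6| < √(15). So R = √15.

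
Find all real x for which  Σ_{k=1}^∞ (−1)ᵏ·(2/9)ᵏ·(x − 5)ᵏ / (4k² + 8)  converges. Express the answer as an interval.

[1/2, 19/2]

By the ratio test, |a_{k+1}/a_k| = [(4k² + 8)/(4(k+1)² + 8)] · 2/9 → 2/9.
The series converges when 2/9 · |x − 5| < 1, giving R = 9/2.
At x = 19/2: the terms are on the order of 1/k², so the series converges absolutely by comparison with the p-series (p = 2 > 1).
At x = 1/2: the series is dominated by a constant times Σ 1/k², which converges (p = 2 > 1).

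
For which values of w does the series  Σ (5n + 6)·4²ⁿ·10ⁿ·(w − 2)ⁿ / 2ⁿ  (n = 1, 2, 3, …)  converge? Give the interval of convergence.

By the ratio test, |a_{n+1}/a_n| = [(5(n+1) + 6)/(5n + 6)] · 16·10/2 → 80.
Convergence for |w − 2| · 80 < 1, i.e. |w − 2| < 1/80. So R = 1/80.
Endpoint w = 161/80: the terms have absolute value of order n, which does not tend to 0, so the series diverges by the divergence test.
At w = 159/80: the n-th term does not approach 0; divergence by the term test.

(159/80, 161/80)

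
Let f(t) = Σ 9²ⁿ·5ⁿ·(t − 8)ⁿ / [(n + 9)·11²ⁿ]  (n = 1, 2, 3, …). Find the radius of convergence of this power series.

Ratio test: |a_{n+1}/a_n| = [(n + 9)/((n+1) + 9)] · 81·5/121 → 405/121 as n → ∞.
Thus R = 1/(405/121) = 121/405.

R = 121/405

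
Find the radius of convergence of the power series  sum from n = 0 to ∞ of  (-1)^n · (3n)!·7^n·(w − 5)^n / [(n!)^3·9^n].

Ratio test: |a_{n+1}/a_n| = (3n+1)·(3n+2)·(3n+3)/(n+1)³ · 7/9 → 21 as n → ∞.
The series converges when 21 · |w − 5| < 1, giving R = 1/21.

R = 1/21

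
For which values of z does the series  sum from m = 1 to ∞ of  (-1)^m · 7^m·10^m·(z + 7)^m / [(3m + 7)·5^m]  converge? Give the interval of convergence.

Ratio test: |a_{m+1}/a_m| = [(3m + 7)/(3(m+1) + 7)] · 7·10/5 → 14 as m → ∞.
The series converges when 14 · |z + 7| < 1, giving R = 1/14.
Check z = -97/14: the terms alternate in sign and decrease monotonically to 0 in absolute value (size ~ c/m), so the alternating series test gives convergence.
Check z = -99/14: the terms behave like c/m; limit comparison with the harmonic series gives divergence.

(-99/14, -97/14]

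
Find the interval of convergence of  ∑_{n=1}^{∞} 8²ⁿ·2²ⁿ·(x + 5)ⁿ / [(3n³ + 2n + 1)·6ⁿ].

Apply the ratio test: |a_{n+1}| / |a_n| = [(3n³ + 2n + 1)/(3(n+1)³ + 2(n+1) + 1)] · 64·4/6, which tends to 128/3 as n → ∞.
Convergence for |x + 5| · 128/3 < 1, i.e. |x + 5| < 3/128. So R = 3/128.
Check x = -637/128: the series is dominated by a constant times Σ 1/n³, which converges (p = 3 > 1).
Endpoint x = -643/128: the terms are on the order of 1/n³, so the series converges absolutely by comparison with the p-series (p = 3 > 1).

[-643/128, -637/128]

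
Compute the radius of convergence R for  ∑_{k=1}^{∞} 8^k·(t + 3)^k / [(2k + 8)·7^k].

R = 7/8

By the ratio test, |a_{k+1}/a_k| = [(2k + 8)/(2(k+1) + 8)] · 8/7 → 8/7.
Hence the series converges for |t + 3| < 1/(8/7) = 7/8, so the radius of convergence is 7/8.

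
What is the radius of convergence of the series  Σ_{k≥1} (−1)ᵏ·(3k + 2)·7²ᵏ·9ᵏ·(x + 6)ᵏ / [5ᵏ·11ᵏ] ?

R = 55/441

The ratio of consecutive coefficients is [(3(k+1) + 2)/(3k + 2)] · 49·9/(5·11) → 441/55.
Thus R = 1/(441/55) = 55/441.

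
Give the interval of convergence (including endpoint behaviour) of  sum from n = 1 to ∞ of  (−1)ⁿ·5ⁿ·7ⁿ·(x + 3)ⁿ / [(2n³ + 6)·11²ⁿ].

[-226/35, 16/35]

Apply the ratio test: |a_{n+1}| / |a_n| = [(2n³ + 6)/(2(n+1)³ + 6)] · 5·7/121, which tends to 35/121 as n → ∞.
Convergence for |x + 3| · 35/121 < 1, i.e. |x + 3| < 121/35. So R = 121/35.
When x = 16/35, the series is dominated by a constant times Σ 1/n³, which converges (p = 3 > 1).
Check x = -226/35: the terms are on the order of 1/n³, so the series converges absolutely by comparison with the p-series (p = 3 > 1).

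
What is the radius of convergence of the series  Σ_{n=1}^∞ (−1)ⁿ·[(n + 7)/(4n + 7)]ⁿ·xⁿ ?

R = 4

Root test: |a_n|^(1/n) = (n + 7)/(4n + 7) → 1/4.
The series converges when 1/4 · |x| < 1, giving R = 4.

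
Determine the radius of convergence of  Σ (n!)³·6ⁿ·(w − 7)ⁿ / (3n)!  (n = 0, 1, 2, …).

R = 9/2

By the ratio test, |a_{n+1}/a_n| = (n+1)³/[(3n+1)·(3n+2)·(3n+3)] · 6 → 2/9.
Thus R = 1/(2/9) = 9/2.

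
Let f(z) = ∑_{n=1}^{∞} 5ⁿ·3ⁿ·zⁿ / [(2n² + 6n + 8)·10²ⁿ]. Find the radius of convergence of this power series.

R = 20/3

Ratio test: |a_{n+1}/a_n| = [(2n² + 6n + 8)/(2(n+1)² + 6(n+1) + 8)] · 5·3/100 → 3/20 as n → ∞.
Thus R = 1/(3/20) = 20/3.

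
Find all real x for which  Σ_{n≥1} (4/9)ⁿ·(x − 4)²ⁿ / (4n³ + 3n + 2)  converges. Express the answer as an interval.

Apply the ratio test: |a_{n+1}| / |a_n| = [(4n³ + 3n + 2)/(4(n+1)³ + 3(n+1) + 2)] · 4/9, which tends to 4/9 as n → ∞.
Successive powers of (x − 4) differ by 2, so the series converges when |x − 4|² · 4/9 < 1, i.e. |x − 4| < √(9/4) = 3/2. So R = 3/2.
At x = 11/2: the series is dominated by a constant times Σ 1/n³, which converges (p = 3 > 1).
Endpoint x = 5/2: the terms are on the order of 1/n³, so the series converges absolutely by comparison with the p-series (p = 3 > 1).

[5/2, 11/2]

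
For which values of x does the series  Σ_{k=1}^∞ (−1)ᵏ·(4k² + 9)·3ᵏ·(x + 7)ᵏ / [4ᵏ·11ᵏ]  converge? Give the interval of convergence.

(-65/3, 23/3)

The ratio of consecutive coefficients is [(4(k+1)² + 9)/(4k² + 9)] · 3/(4·11) → 3/44.
Hence the series converges for |x + 7| < 1/(3/44) = 44/3, so the radius of convergence is 44/3.
At x = 23/3: the terms do not tend to 0, so the series diverges.
Endpoint x = -65/3: the terms have absolute value of order k², which does not tend to 0, so the series diverges by the divergence test.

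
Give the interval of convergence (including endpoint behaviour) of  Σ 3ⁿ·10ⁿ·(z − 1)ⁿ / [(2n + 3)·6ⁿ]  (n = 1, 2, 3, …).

By the ratio test, |a_{n+1}/a_n| = [(2n + 3)/(2(n+1) + 3)] · 3·10/6 → 5.
Hence the series converges for |z − 1| < 1/(5) = 1/5, so the radius of convergence is 1/5.
Endpoint z = 6/5: the terms behave like c/n; limit comparison with the harmonic series gives divergence.
At z = 4/5: the terms alternate in sign and decrease monotonically to 0 in absolute value (size ~ c/n), so the alternating series test gives convergence.

[4/5, 6/5)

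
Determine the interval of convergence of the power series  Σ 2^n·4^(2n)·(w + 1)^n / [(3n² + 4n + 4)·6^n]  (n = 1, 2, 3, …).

Apply the ratio test: |a_{n+1}| / |a_n| = [(3n² + 4n + 4)/(3(n+1)² + 4(n+1) + 4)] · 2·16/6, which tends to 16/3 as n → ∞.
The series converges when 16/3 · |w + 1| < 1, giving R = 3/16.
At w = -13/16: the terms are on the order of 1/n², so the series converges absolutely by comparison with the p-series (p = 2 > 1).
Check w = -19/16: the terms are on the order of 1/n², so the series converges absolutely by comparison with the p-series (p = 2 > 1).

[-19/16, -13/16]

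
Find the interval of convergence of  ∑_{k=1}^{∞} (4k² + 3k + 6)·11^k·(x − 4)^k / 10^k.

(34/11, 54/11)

Ratio test: |a_{k+1}/a_k| = [(4(k+1)² + 3(k+1) + 6)/(4k² + 3k + 6)] · 11/10 → 11/10 as k → ∞.
Hence the series converges for |x − 4| < 1/(11/10) = 10/11, so the radius of convergence is 10/11.
When x = 54/11, the k-th term does not approach 0; divergence by the term test.
When x = 34/11, the terms have absolute value of order k², which does not tend to 0, so the series diverges by the divergence test.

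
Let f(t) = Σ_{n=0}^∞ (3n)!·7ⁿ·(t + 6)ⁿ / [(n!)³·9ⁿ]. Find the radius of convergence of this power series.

R = 1/21

By the ratio test, |a_{n+1}/a_n| = (3n+1)·(3n+2)·(3n+3)/(n+1)³ · 7/9 → 21.
Hence the series converges for |t + 6| < 1/(21) = 1/21, so the radius of convergence is 1/21.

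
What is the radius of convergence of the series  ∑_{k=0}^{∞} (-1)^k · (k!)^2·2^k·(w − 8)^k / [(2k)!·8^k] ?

R = 16

By the ratio test, |a_{k+1}/a_k| = (k+1)²/[(2k+1)·(2k+2)] · 2/8 → 1/16.
Hence the series converges for |w − 8| < 1/(1/16) = 16, so the radius of convergence is 16.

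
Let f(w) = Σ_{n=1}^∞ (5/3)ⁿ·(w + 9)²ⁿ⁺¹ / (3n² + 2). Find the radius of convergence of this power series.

The ratio of consecutive coefficients is [(3n² + 2)/(3(n+1)² + 2)] · 5/3 → 5/3.
Successive powers of (w + 9) differ by 2, so the series converges when |w + 9|² · 5/3 < 1, i.e. |w + 9| < √(3/5). So R = √15/5.

R = √15/5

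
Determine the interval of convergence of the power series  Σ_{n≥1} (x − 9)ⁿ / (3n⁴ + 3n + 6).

[8, 10]

By the ratio test, |a_{n+1}/a_n| = (3n⁴ + 3n + 6)/(3(n+1)⁴ + 3(n+1) + 6) → 1.
So the series converges when |x − 9| < 1 and diverges when |x − 9| > 1; R = 1.
Endpoint x = 10: the series is dominated by a constant times Σ 1/n⁴, which converges (p = 4 > 1).
At x = 8: the series is dominated by a constant times Σ 1/n⁴, which converges (p = 4 > 1).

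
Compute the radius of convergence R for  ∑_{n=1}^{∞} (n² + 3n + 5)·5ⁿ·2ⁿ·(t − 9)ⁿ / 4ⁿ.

R = 2/5

Ratio test: |a_{n+1}/a_n| = [((n+1)² + 3(n+1) + 5)/(n² + 3n + 5)] · 5·2/4 → 5/2 as n → ∞.
Hence the series converges for |t − 9| < 1/(5/2) = 2/5, so the radius of convergence is 2/5.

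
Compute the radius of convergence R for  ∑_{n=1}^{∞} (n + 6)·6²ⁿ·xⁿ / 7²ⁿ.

R = 49/36

Ratio test: |a_{n+1}/a_n| = [((n+1) + 6)/(n + 6)] · 36/49 → 36/49 as n → ∞.
Thus R = 1/(36/49) = 49/36.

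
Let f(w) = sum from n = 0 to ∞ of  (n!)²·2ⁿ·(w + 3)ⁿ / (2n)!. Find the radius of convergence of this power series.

R = 2

By the ratio test, |a_{n+1}/a_n| = (n+1)²/[(2n+1)·(2n+2)] · 2 → 1/2.
Convergence for |w + 3| · 1/2 < 1, i.e. |w + 3| < 2. So R = 2.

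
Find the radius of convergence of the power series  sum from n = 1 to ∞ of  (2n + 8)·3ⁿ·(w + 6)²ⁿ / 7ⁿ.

Apply the ratio test: |a_{n+1}| / |a_n| = [(2(n+1) + 8)/(2n + 8)] · 3/7, which tends to 3/7 as n → ∞.
Successive powers of (w + 6) differ by 2, so the series converges when |w + 6|² · 3/7 < 1, i.e. |w + 6| < √(7/3). So R = √21/3.

R = √21/3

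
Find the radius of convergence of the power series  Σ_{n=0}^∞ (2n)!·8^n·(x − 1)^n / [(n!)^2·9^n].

R = 9/32

By the ratio test, |a_{n+1}/a_n| = (2n+1)·(2n+2)/(n+1)² · 8/9 → 32/9.
Thus R = 1/(32/9) = 9/32.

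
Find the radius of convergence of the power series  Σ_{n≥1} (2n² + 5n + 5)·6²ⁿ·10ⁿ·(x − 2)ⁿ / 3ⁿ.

By the ratio test, |a_{n+1}/a_n| = [(2(n+1)² + 5(n+1) + 5)/(2n² + 5n + 5)] · 36·10/3 → 120.
Convergence for |x − 2| · 120 < 1, i.e. |x − 2| < 1/120. So R = 1/120.

R = 1/120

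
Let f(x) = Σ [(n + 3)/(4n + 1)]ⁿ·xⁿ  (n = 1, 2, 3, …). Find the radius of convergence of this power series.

Applying the root test, |a_n|^(1/n) = (n + 3)/(4n + 1) → 1/4.
The series converges when 1/4 · |x| < 1, giving R = 4.

R = 4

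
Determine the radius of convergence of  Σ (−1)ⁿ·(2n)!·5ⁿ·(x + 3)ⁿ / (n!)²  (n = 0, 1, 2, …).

R = 1/20

By the ratio test, |a_{n+1}/a_n| = (2n+1)·(2n+2)/(n+1)² · 5 → 20.
Thus R = 1/(20) = 1/20.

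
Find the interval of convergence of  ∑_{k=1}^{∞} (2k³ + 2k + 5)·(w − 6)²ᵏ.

By the ratio test, |a_{k+1}/a_k| = (2(k+1)³ + 2(k+1) + 5)/(2k³ + 2k + 5) → 1.
Successive powers of (w − 6) differ by 2, so the series converges when |w − 6|² · 1 < 1, i.e. |w − 6| < √(1) = 1. So R = 1.
Check w = 7: the k-th term does not approach 0; divergence by the term test.
Endpoint w = 5: the terms have absolute value of order k³, which does not tend to 0, so the series diverges by the divergence test.

(5, 7)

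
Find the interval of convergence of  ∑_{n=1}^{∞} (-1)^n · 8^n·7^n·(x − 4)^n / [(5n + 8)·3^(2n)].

(215/56, 233/56]

Ratio test: |a_{n+1}/a_n| = [(5n + 8)/(5(n+1) + 8)] · 8·7/9 → 56/9 as n → ∞.
Hence the series converges for |x − 4| < 1/(56/9) = 9/56, so the radius of convergence is 9/56.
At x = 233/56: an alternating series whose terms decrease to 0 in absolute value, so it converges by the Leibniz criterion.
At x = 215/56: the terms behave like c/n; limit comparison with the harmonic series gives divergence.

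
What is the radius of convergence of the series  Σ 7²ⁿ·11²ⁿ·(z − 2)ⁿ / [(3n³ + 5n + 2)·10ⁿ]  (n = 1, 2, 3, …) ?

R = 10/5929

Ratio test: |a_{n+1}/a_n| = [(3n³ + 5n + 2)/(3(n+1)³ + 5(n+1) + 2)] · 49·121/10 → 5929/10 as n → ∞.
The series converges when 5929/10 · |z − 2| < 1, giving R = 10/5929.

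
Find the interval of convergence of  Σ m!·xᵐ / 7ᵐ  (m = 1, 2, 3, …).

{0}

The ratio of consecutive coefficients is (m+1) · 1/7 → ∞.
The terms grow without bound for any x ≠ 0, so R = 0 (convergence only at x = 0).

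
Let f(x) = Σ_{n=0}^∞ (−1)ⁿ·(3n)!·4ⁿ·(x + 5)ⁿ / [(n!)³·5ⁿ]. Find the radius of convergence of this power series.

R = 5/108

Apply the ratio test: |a_{n+1}| / |a_n| = (3n+1)·(3n+2)·(3n+3)/(n+1)³ · 4/5, which tends to 108/5 as n → ∞.
Hence the series converges for |x + 5| < 1/(108/5) = 5/108, so the radius of convergence is 5/108.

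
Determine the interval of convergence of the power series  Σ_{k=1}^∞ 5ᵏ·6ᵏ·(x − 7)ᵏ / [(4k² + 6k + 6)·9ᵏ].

The ratio of consecutive coefficients is [(4k² + 6k + 6)/(4(k+1)² + 6(k+1) + 6)] · 5·6/9 → 10/3.
The series converges when 10/3 · |x − 7| < 1, giving R = 3/10.
When x = 73/10, the series is dominated by a constant times Σ 1/k², which converges (p = 2 > 1).
Endpoint x = 67/10: the series is dominated by a constant times Σ 1/k², which converges (p = 2 > 1).

[67/10, 73/10]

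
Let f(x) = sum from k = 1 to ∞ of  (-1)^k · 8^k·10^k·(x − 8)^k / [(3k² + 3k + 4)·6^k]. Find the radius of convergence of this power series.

R = 3/40

The ratio of consecutive coefficients is [(3k² + 3k + 4)/(3(k+1)² + 3(k+1) + 4)] · 8·10/6 → 40/3.
Thus R = 1/(40/3) = 3/40.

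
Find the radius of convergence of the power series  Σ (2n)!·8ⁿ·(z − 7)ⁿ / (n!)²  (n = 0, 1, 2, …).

Apply the ratio test: |a_{n+1}| / |a_n| = (2n+1)·(2n+2)/(n+1)² · 8, which tends to 32 as n → ∞.
Convergence for |z − 7| · 32 < 1, i.e. |z − 7| < 1/32. So R = 1/32.

R = 1/32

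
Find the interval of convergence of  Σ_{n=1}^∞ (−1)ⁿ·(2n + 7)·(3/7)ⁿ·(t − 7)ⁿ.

(14/3, 28/3)

By the ratio test, |a_{n+1}/a_n| = [(2(n+1) + 7)/(2n + 7)] · 3/7 → 3/7.
Hence the series converges for |t − 7| < 1/(3/7) = 7/3, so the radius of convergence is 7/3.
Check t = 28/3: the terms do not tend to 0, so the series diverges.
Endpoint t = 14/3: the terms have absolute value of order n, which does not tend to 0, so the series diverges by the divergence test.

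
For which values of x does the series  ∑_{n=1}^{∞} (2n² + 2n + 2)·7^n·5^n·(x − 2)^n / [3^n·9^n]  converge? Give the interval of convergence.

(43/35, 97/35)

By the ratio test, |a_{n+1}/a_n| = [(2(n+1)² + 2(n+1) + 2)/(2n² + 2n + 2)] · 7·5/(3·9) → 35/27.
Hence the series converges for |x − 2| < 1/(35/27) = 27/35, so the radius of convergence is 27/35.
Endpoint x = 97/35: the n-th term does not approach 0; divergence by the term test.
Endpoint x = 43/35: the n-th term does not approach 0; divergence by the term test.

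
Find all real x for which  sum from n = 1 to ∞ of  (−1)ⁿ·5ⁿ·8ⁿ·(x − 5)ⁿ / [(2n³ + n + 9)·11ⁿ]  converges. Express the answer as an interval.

[189/40, 211/40]

By the ratio test, |a_{n+1}/a_n| = [(2n³ + n + 9)/(2(n+1)³ + (n+1) + 9)] · 5·8/11 → 40/11.
Hence the series converges for |x − 5| < 1/(40/11) = 11/40, so the radius of convergence is 11/40.
At x = 211/40: absolute convergence follows by limit comparison with Σ 1/n³.
Endpoint x = 189/40: absolute convergence follows by limit comparison with Σ 1/n³.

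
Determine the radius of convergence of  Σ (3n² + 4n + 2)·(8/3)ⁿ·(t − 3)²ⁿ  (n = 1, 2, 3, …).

Ratio test: |a_{n+1}/a_n| = [(3(n+1)² + 4(n+1) + 2)/(3n² + 4n + 2)] · 8/3 → 8/3 as n → ∞.
Writing y = (t − 3)², the series in y has radius 3/8, so |t − 3| < √(3/8) and R = √6/4.

R = √6/4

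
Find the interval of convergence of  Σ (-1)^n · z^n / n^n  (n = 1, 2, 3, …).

(−∞, ∞)

Applying the root test, |a_n|^(1/n) = 1/n → 0.
The limit is 0 for every z, so R = ∞.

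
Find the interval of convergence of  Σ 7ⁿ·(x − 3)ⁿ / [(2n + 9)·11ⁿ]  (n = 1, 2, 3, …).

[10/7, 32/7)

Apply the ratio test: |a_{n+1}| / |a_n| = [(2n + 9)/(2(n+1) + 9)] · 7/11, which tends to 7/11 as n → ∞.
Thus R = 1/(7/11) = 11/7.
When x = 32/7, the terms are asymptotic to a nonzero constant times 1/n, so the series diverges by limit comparison with Σ 1/n.
When x = 10/7, convergence follows from the alternating series test (terms decrease monotonically to 0).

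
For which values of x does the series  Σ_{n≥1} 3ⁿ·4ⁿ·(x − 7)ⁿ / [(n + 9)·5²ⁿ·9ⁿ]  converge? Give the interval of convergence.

The ratio of consecutive coefficients is [(n + 9)/((n+1) + 9)] · 3·4/(25·9) → 4/75.
The series converges when 4/75 · |x − 7| < 1, giving R = 75/4.
Check x = 103/4: comparison with the harmonic series Σ 1/n shows the series diverges.
Endpoint x = -47/4: convergence follows from the alternating series test (terms decrease monotonically to 0).

[-47/4, 103/4)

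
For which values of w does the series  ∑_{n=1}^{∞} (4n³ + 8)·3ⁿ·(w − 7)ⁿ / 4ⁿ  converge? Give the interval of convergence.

(17/3, 25/3)

By the ratio test, |a_{n+1}/a_n| = [(4(n+1)³ + 8)/(4n³ + 8)] · 3/4 → 3/4.
Hence the series converges for |w − 7| < 1/(3/4) = 4/3, so the radius of convergence is 4/3.
Check w = 25/3: the n-th term does not approach 0; divergence by the term test.
At w = 17/3: the n-th term does not approach 0; divergence by the term test.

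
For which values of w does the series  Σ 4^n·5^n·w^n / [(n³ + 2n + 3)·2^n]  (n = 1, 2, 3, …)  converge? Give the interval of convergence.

[-1/10, 1/10]

Apply the ratio test: |a_{n+1}| / |a_n| = [(n³ + 2n + 3)/((n+1)³ + 2(n+1) + 3)] · 4·5/2, which tends to 10 as n → ∞.
Thus R = 1/(10) = 1/10.
At w = 1/10: absolute convergence follows by limit comparison with Σ 1/n³.
At w = -1/10: the series is dominated by a constant times Σ 1/n³, which converges (p = 3 > 1).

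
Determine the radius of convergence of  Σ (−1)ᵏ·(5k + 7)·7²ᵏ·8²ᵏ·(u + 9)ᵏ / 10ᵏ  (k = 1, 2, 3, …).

R = 5/1568

The ratio of consecutive coefficients is [(5(k+1) + 7)/(5k + 7)] · 49·64/10 → 1568/5.
Hence the series converges for |u + 9| < 1/(1568/5) = 5/1568, so the radius of convergence is 5/1568.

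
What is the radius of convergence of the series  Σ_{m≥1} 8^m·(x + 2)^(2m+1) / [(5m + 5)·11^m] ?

Ratio test: |a_{m+1}/a_m| = [(5m + 5)/(5(m+1) + 5)] · 8/11 → 8/11 as m → ∞.
Writing y = (x + 2)², the series in y has radius 11/8, so |x + 2| < √(11/8) and R = √22/4.

R = √22/4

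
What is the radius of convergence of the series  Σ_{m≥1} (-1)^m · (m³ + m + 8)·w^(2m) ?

By the ratio test, |a_{m+1}/a_m| = ((m+1)³ + (m+1) + 8)/(m³ + m + 8) → 1.
Writing y = w², the series in y has radius 1, so |w| < √(1) = 1 and R = 1.

R = 1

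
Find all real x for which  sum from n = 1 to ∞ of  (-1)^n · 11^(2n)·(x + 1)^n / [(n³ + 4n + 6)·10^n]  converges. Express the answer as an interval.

By the ratio test, |a_{n+1}/a_n| = [(n³ + 4n + 6)/((n+1)³ + 4(n+1) + 6)] · 121/10 → 121/10.
Thus R = 1/(121/10) = 10/121.
At x = -111/121: absolute convergence follows by limit comparison with Σ 1/n³.
At x = -131/121: absolute convergence follows by limit comparison with Σ 1/n³.

[-131/121, -111/121]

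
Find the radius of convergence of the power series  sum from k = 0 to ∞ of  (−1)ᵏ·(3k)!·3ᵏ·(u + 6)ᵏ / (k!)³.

R = 1/81

Ratio test: |a_{k+1}/a_k| = (3k+1)·(3k+2)·(3k+3)/(k+1)³ · 3 → 81 as k → ∞.
Hence the series converges for |u + 6| < 1/(81) = 1/81, so the radius of convergence is 1/81.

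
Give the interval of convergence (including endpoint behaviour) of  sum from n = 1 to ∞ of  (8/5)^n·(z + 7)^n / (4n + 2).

[-61/8, -51/8)

Ratio test: |a_{n+1}/a_n| = [(4n + 2)/(4(n+1) + 2)] · 8/5 → 8/5 as n → ∞.
The series converges when 8/5 · |z + 7| < 1, giving R = 5/8.
Endpoint z = -51/8: comparison with the harmonic series Σ 1/n shows the series diverges.
Endpoint z = -61/8: the terms alternate in sign and decrease monotonically to 0 in absolute value (size ~ c/n), so the alternating series test gives convergence.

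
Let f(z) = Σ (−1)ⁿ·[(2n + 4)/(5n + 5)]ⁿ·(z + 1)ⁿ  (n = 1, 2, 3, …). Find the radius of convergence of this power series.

Applying the root test, |a_n|^(1/n) = (2n + 4)/(5n + 5) → 2/5.
Convergence for |z + 1| · 2/5 < 1, i.e. |z + 1| < 5/2. So R = 5/2.

R = 5/2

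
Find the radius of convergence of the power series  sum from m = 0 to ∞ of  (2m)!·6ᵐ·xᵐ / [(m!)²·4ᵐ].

Ratio test: |a_{m+1}/a_m| = (2m+1)·(2m+2)/(m+1)² · 6/4 → 6 as m → ∞.
The series converges when 6 · |x| < 1, giving R = 1/6.

R = 1/6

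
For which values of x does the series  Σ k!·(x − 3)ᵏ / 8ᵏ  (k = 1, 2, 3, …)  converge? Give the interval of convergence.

{3}

Ratio test: |a_{k+1}/a_k| = (k+1) · 1/8 → ∞ as k → ∞.
The terms grow without bound for any (x − 3) ≠ 0, so R = 0 (convergence only at x = 3).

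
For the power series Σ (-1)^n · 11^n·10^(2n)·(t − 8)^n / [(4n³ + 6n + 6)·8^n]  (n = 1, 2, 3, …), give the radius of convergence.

The ratio of consecutive coefficients is [(4n³ + 6n + 6)/(4(n+1)³ + 6(n+1) + 6)] · 11·100/8 → 275/2.
The series converges when 275/2 · |t − 8| < 1, giving R = 2/275.

R = 2/275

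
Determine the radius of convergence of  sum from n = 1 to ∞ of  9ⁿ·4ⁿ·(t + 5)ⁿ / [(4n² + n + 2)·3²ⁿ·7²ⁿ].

R = 49/4

Ratio test: |a_{n+1}/a_n| = [(4n² + n + 2)/(4(n+1)² + (n+1) + 2)] · 9·4/(9·49) → 4/49 as n → ∞.
Convergence for |t + 5| · 4/49 < 1, i.e. |t + 5| < 49/4. So R = 49/4.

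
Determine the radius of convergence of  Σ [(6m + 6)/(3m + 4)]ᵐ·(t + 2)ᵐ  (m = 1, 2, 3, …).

R = 1/2

By the Cauchy root test, |a_m|^(1/m) = (6m + 6)/(3m + 4) → 2.
Convergence for |t + 2| · 2 < 1, i.e. |t + 2| < 1/2. So R = 1/2.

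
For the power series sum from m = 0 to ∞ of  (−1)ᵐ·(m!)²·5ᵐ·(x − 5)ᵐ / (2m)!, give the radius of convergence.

R = 4/5

Ratio test: |a_{m+1}/a_m| = (m+1)²/[(2m+1)·(2m+2)] · 5 → 5/4 as m → ∞.
The series converges when 5/4 · |x − 5| < 1, giving R = 4/5.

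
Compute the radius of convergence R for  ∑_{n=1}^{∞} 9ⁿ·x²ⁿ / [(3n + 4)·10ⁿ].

R = √10/3

Ratio test: |a_{n+1}/a_n| = [(3n + 4)/(3(n+1) + 4)] · 9/10 → 9/10 as n → ∞.
Successive powers of x differ by 2, so the series converges when |x|² · 9/10 < 1, i.e. |x| < √(10/9). So R = √10/3.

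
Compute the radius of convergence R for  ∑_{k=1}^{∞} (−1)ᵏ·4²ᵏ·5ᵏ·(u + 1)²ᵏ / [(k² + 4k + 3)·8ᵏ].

R = √10/10

By the ratio test, |a_{k+1}/a_k| = [(k² + 4k + 3)/((k+1)² + 4(k+1) + 3)] · 16·5/8 → 10.
Since the exponent of (u + 1) increases by 2 each term, convergence requires |u + 1|² < 1/10, hence R = √10/10.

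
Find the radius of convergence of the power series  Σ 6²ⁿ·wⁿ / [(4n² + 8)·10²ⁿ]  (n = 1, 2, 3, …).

By the ratio test, |a_{n+1}/a_n| = [(4n² + 8)/(4(n+1)² + 8)] · 36/100 → 9/25.
The series converges when 9/25 · |w| < 1, giving R = 25/9.

R = 25/9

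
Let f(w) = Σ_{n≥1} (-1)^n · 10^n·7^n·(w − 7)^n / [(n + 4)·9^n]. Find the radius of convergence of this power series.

R = 9/70

Ratio test: |a_{n+1}/a_n| = [(n + 4)/((n+1) + 4)] · 10·7/9 → 70/9 as n → ∞.
The series converges when 70/9 · |w − 7| < 1, giving R = 9/70.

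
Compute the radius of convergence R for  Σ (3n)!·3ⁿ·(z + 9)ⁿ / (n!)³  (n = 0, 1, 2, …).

Apply the ratio test: |a_{n+1}| / |a_n| = (3n+1)·(3n+2)·(3n+3)/(n+1)³ · 3, which tends to 81 as n → ∞.
Convergence for |z + 9| · 81 < 1, i.e. |z + 9| < 1/81. So R = 1/81.

R = 1/81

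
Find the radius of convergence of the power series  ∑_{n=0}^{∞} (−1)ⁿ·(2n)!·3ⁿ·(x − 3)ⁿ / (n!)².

R = 1/12

Ratio test: |a_{n+1}/a_n| = (2n+1)·(2n+2)/(n+1)² · 3 → 12 as n → ∞.
The series converges when 12 · |x − 3| < 1, giving R = 1/12.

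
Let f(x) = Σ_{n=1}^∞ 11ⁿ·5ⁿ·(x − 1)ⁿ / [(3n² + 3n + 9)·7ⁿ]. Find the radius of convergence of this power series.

Apply the ratio test: |a_{n+1}| / |a_n| = [(3n² + 3n + 9)/(3(n+1)² + 3(n+1) + 9)] · 11·5/7, which tends to 55/7 as n → ∞.
Convergence for |x − 1| · 55/7 < 1, i.e. |x − 1| < 7/55. So R = 7/55.

R = 7/55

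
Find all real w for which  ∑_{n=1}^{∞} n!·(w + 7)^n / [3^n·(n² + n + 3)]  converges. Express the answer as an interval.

Ratio test: |a_{n+1}/a_n| = (n+1) · 1/3 · (n² + n + 3)/((n+1)² + (n+1) + 3) → ∞ as n → ∞.
The terms grow without bound for any (w + 7) ≠ 0, so R = 0 (convergence only at w = -7).

{-7}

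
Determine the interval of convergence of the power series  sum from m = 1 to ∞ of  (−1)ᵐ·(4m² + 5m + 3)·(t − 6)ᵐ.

The ratio of consecutive coefficients is (4(m+1)² + 5(m+1) + 3)/(4m² + 5m + 3) → 1.
So the series converges when |t − 6| < 1 and diverges when |t − 6| > 1; R = 1.
Check t = 7: the terms have absolute value of order m², which does not tend to 0, so the series diverges by the divergence test.
At t = 5: the terms do not tend to 0, so the series diverges.

(5, 7)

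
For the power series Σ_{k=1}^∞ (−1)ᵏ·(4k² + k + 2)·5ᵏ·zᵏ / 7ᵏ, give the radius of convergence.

By the ratio test, |a_{k+1}/a_k| = [(4(k+1)² + (k+1) + 2)/(4k² + k + 2)] · 5/7 → 5/7.
Thus R = 1/(5/7) = 7/5.

R = 7/5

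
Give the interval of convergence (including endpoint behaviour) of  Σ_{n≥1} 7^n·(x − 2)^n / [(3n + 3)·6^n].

[8/7, 20/7)

Ratio test: |a_{n+1}/a_n| = [(3n + 3)/(3(n+1) + 3)] · 7/6 → 7/6 as n → ∞.
The series converges when 7/6 · |x − 2| < 1, giving R = 6/7.
Endpoint x = 20/7: the terms are asymptotic to a nonzero constant times 1/n, so the series diverges by limit comparison with Σ 1/n.
Check x = 8/7: convergence follows from the alternating series test (terms decrease monotonically to 0).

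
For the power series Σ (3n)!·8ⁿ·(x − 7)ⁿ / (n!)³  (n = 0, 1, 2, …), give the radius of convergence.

Ratio test: |a_{n+1}/a_n| = (3n+1)·(3n+2)·(3n+3)/(n+1)³ · 8 → 216 as n → ∞.
Convergence for |x − 7| · 216 < 1, i.e. |x − 7| < 1/216. So R = 1/216.

R = 1/216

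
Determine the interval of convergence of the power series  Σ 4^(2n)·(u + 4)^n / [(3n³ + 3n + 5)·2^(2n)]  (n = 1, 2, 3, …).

[-17/4, -15/4]

By the ratio test, |a_{n+1}/a_n| = [(3n³ + 3n + 5)/(3(n+1)³ + 3(n+1) + 5)] · 16/4 → 4.
Hence the series converges for |u + 4| < 1/(4) = 1/4, so the radius of convergence is 1/4.
At u = -15/4: the terms are on the order of 1/n³, so the series converges absolutely by comparison with the p-series (p = 3 > 1).
When u = -17/4, the terms are on the order of 1/n³, so the series converges absolutely by comparison with the p-series (p = 3 > 1).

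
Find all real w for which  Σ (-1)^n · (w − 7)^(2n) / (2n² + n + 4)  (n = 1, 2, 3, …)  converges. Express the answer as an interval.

The ratio of consecutive coefficients is (2n² + n + 4)/(2(n+1)² + (n+1) + 4) → 1.
Successive powers of (w − 7) differ by 2, so the series converges when |w − 7|² · 1 < 1, i.e. |w − 7| < √(1) = 1. So R = 1.
Check w = 8: the series is dominated by a constant times Σ 1/n², which converges (p = 2 > 1).
At w = 6: the series is dominated by a constant times Σ 1/n², which converges (p = 2 > 1).

[6, 8]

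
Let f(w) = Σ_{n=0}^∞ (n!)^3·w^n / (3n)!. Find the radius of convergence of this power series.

R = 27

The ratio of consecutive coefficients is (n+1)³/[(3n+1)·(3n+2)·(3n+3)] → 1/27.
Convergence for |w| · 1/27 < 1, i.e. |w| < 27. So R = 27.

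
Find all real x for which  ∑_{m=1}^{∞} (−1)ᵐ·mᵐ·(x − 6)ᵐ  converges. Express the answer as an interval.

{6}

Root test: |a_m|^(1/m) = m → ∞.
The root grows without bound, so R = 0 (convergence only at x = 6).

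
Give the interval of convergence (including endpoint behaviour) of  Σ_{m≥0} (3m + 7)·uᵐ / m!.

(−∞, ∞)

By the ratio test, |a_{m+1}/a_m| = (3(m+1) + 7)/(3m + 7) · 1/(m+1) → 0.
Since the limit is 0 < 1 for every u, the series converges on all of ℝ and R = ∞.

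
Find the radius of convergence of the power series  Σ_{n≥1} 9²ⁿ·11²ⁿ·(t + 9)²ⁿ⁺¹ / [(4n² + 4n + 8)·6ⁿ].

R = √6/99

Ratio test: |a_{n+1}/a_n| = [(4n² + 4n + 8)/(4(n+1)² + 4(n+1) + 8)] · 81·121/6 → 3267/2 as n → ∞.
Since the exponent of (t + 9) increases by 2 each term, convergence requires |t + 9|² < 2/3267, hence R = √6/99.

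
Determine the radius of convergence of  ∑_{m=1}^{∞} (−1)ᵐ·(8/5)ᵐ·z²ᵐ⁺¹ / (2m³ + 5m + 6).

Apply the ratio test: |a_{m+1}| / |a_m| = [(2m³ + 5m + 6)/(2(m+1)³ + 5(m+1) + 6)] · 8/5, which tends to 8/5 as m → ∞.
Writing y = z², the series in y has radius 5/8, so |z| < √(5/8) and R = √10/4.

R = √10/4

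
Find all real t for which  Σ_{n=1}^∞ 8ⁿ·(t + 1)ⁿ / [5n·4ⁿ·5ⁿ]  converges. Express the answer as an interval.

[-7/2, 3/2)

Ratio test: |a_{n+1}/a_n| = [5n/5(n+1)] · 8/(4·5) → 2/5 as n → ∞.
The series converges when 2/5 · |t + 1| < 1, giving R = 5/2.
Endpoint t = 3/2: comparison with the harmonic series Σ 1/n shows the series diverges.
Check t = -7/2: convergence follows from the alternating series test (terms decrease monotonically to 0).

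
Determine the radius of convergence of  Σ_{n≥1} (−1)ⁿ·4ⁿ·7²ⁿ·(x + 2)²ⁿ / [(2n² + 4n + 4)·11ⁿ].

By the ratio test, |a_{n+1}/a_n| = [(2n² + 4n + 4)/(2(n+1)² + 4(n+1) + 4)] · 4·49/11 → 196/11.
Successive powers of (x + 2) differ by 2, so the series converges when |x + 2|² · 196/11 < 1, i.e. |x + 2| < √(11/196). So R = √11/14.

R = √11/14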